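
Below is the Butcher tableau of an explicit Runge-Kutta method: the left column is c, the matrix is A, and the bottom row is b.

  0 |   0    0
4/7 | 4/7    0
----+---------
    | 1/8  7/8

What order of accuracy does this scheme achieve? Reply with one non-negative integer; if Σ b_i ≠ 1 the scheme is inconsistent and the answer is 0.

2

b = (1/8, 7/8)
c = (0, 4/7)
Σ b_i: 1/8·1 + 7/8·1 = 1 ✓
b·c: 7/8·4/7 = 1/2 ✓; 2 stages ⇒ order 2.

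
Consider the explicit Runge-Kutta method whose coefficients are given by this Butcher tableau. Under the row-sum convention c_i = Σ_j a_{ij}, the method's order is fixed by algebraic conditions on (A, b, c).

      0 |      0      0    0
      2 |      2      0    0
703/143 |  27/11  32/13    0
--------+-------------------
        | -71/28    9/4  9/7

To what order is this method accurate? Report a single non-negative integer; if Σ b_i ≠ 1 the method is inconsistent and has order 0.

1

b = (-71/28, 9/4, 9/7)
c = (0, 2, 703/143)
Ac = (0, 0, 64/13)
Σ b_i: (-71/28)·1 + 9/4·1 + 9/7·1 = 1 ✓
b·c: 9/4·2 + 9/7·703/143 = 21663/2002 ≠ 1/2 ⇒ order 1.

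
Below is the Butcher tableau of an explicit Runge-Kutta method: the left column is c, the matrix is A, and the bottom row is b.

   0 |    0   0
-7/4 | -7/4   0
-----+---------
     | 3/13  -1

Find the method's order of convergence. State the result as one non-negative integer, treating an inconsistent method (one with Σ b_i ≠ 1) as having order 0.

0

b = (3/13, -1)
c = (0, -7/4)
Σ b_i: 3/13·1 + (-1)·1 = -10/13 ≠ 1 ⇒ order 0.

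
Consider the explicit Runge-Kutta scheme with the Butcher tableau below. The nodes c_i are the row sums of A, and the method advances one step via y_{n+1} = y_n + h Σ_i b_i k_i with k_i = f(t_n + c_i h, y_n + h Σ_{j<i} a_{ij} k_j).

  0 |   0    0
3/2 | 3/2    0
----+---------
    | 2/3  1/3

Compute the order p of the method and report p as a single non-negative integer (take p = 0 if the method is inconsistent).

2

b = (2/3, 1/3)
c = (0, 3/2)
Σ b_i: 2/3·1 + 1/3·1 = 1 ✓
b·c: 1/3·3/2 = 1/2 ✓; 2 stages ⇒ order 2.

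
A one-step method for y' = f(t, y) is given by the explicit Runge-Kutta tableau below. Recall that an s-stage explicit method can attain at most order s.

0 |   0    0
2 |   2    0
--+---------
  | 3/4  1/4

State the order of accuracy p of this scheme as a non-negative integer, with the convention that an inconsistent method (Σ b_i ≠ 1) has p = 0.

2

b = (3/4, 1/4)
c = (0, 2)
Σ b_i: 3/4·1 + 1/4·1 = 1 ✓
b·c: 1/4·2 = 1/2 ✓; 2 stages ⇒ order 2.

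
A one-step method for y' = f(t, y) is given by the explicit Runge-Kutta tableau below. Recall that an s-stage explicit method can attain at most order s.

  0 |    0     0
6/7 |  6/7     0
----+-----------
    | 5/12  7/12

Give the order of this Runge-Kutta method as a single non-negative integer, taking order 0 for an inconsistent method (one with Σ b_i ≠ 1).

2

b = (5/12, 7/12)
c = (0, 6/7)
Σ b_i: 5/12·1 + 7/12·1 = 1 ✓
b·c: 7/12·6/7 = 1/2 ✓; 2 stages ⇒ order 2.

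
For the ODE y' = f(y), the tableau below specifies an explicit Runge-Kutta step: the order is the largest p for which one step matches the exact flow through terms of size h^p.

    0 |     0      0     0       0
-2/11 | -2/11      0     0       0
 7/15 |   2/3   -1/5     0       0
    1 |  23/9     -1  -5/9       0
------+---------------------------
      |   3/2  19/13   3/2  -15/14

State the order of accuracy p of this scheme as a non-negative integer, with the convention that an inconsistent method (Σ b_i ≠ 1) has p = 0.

b = (3/2, 19/13, 3/2, -15/14)
c = (0, -2/11, 7/15, 1)
Ac = (0, 0, 2/55, -23/297)
Σ b_i: 3/2·1 + 19/13·1 + 3/2·1 + (-15/14)·1 = 617/182 ≠ 1 ⇒ order 0.

0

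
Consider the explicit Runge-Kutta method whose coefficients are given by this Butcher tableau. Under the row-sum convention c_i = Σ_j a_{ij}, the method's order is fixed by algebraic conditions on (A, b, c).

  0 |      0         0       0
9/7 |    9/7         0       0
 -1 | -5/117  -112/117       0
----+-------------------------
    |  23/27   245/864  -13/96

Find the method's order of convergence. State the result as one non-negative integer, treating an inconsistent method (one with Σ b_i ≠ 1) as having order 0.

3

b = (23/27, 245/864, -13/96)
c = (0, 9/7, -1)
Ac = (0, 0, -16/13)
Σ b_i: 23/27·1 + 245/864·1 + (-13/96)·1 = 1 ✓
b·c: 245/864·9/7 + (-13/96)·(-1) = 1/2 ✓
b·c²: 245/864·81/49 + (-13/96)·1 = 1/3 ✓
b·Ac: (-13/96)·(-16/13) = 1/6 ✓; 3 stages ⇒ order 3.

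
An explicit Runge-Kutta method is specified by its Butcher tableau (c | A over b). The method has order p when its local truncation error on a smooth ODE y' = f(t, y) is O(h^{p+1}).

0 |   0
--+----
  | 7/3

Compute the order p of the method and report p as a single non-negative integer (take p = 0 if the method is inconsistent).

0

b = (7/3)
c = (0)
Σ b_i: 7/3·1 = 7/3 ≠ 1 ⇒ order 0.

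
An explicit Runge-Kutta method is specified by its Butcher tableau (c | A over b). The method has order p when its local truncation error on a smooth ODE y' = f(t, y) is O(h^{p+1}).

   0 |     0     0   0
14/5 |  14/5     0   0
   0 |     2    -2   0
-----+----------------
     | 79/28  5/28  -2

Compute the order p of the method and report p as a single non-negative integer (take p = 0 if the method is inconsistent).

2

b = (79/28, 5/28, -2)
c = (0, 14/5, 0)
Ac = (0, 0, -28/5)
Σ b_i: 79/28·1 + 5/28·1 + (-2)·1 = 1 ✓
b·c: 5/28·14/5 = 1/2 ✓
b·c²: 5/28·196/25 = 7/5 ≠ 1/3 ⇒ order 2.
b·Ac: (-2)·(-28/5) = 56/5 ≠ 1/6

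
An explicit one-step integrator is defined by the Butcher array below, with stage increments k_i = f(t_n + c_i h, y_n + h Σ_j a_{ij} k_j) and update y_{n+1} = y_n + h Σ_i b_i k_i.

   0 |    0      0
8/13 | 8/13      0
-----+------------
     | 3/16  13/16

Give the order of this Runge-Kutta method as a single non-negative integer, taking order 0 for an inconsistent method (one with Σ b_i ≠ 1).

2

b = (3/16, 13/16)
c = (0, 8/13)
Σ b_i: 3/16·1 + 13/16·1 = 1 ✓
b·c: 13/16·8/13 = 1/2 ✓; 2 stages ⇒ order 2.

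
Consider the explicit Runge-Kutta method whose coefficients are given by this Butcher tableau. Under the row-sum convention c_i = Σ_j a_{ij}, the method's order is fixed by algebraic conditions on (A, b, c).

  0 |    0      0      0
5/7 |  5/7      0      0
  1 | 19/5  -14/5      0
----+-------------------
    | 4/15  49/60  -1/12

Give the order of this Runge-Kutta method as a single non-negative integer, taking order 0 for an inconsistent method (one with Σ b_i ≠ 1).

b = (4/15, 49/60, -1/12)
c = (0, 5/7, 1)
Ac = (0, 0, -2)
Σ b_i: 4/15·1 + 49/60·1 + (-1/12)·1 = 1 ✓
b·c: 49/60·5/7 + (-1/12)·1 = 1/2 ✓
b·c²: 49/60·25/49 + (-1/12)·1 = 1/3 ✓
b·Ac: (-1/12)·(-2) = 1/6 ✓; 3 stages ⇒ order 3.

3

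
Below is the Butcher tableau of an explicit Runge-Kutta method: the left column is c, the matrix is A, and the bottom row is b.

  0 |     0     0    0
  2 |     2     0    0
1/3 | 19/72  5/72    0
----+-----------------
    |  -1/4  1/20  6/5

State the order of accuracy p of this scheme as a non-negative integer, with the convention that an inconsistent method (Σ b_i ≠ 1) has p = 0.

b = (-1/4, 1/20, 6/5)
c = (0, 2, 1/3)
Ac = (0, 0, 5/36)
Σ b_i: (-1/4)·1 + 1/20·1 + 6/5·1 = 1 ✓
b·c: 1/20·2 + 6/5·1/3 = 1/2 ✓
b·c²: 1/20·4 + 6/5·1/9 = 1/3 ✓
b·Ac: 6/5·5/36 = 1/6 ✓; 3 stages ⇒ order 3.

3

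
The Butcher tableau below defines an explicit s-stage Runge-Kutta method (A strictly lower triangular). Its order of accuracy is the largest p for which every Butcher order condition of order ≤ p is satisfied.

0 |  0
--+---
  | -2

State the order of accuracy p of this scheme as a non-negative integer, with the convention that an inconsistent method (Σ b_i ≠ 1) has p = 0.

0

b = (-2)
c = (0)
Σ b_i: (-2)·1 = -2 ≠ 1 ⇒ order 0.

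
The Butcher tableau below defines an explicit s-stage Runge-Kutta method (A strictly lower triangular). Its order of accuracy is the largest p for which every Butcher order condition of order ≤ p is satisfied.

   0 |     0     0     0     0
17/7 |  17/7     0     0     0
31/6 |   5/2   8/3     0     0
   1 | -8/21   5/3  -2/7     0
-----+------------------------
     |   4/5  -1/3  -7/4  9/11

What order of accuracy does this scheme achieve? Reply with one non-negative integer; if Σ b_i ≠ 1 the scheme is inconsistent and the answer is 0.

b = (4/5, -1/3, -7/4, 9/11)
c = (0, 17/7, 31/6, 1)
Ac = (0, 0, 136/21, 18/7)
Σ b_i: 4/5·1 + (-1/3)·1 + (-7/4)·1 + 9/11·1 = -307/660 ≠ 1 ⇒ order 0.

0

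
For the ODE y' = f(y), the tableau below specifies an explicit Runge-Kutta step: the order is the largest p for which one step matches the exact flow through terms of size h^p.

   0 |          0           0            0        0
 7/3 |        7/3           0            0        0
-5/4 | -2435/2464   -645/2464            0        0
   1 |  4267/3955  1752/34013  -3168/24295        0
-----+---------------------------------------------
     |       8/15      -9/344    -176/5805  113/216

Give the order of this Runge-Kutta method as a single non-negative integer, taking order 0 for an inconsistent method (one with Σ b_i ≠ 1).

b = (8/15, -9/344, -176/5805, 113/216)
c = (0, 7/3, -5/4, 1)
Ac = (0, 0, -215/352, 32/113)
Σ b_i: 8/15·1 + (-9/344)·1 + (-176/5805)·1 + 113/216·1 = 1 ✓
b·c: (-9/344)·7/3 + (-176/5805)·(-5/4) + 113/216·1 = 1/2 ✓
b·c²: (-9/344)·49/9 + (-176/5805)·25/16 + 113/216·1 = 1/3 ✓
b·Ac: (-176/5805)·(-215/352) + 113/216·32/113 = 1/6 ✓
b·c³: (-9/344)·343/27 + (-176/5805)·(-125/64) + 113/216·1 = 1/4 ✓
b·(c∘Ac): (-176/5805)·1075/1408 + 113/216·32/113 = 1/8 ✓
b·Ac²: (-176/5805)·(-1505/1056) + 113/216·26/339 = 1/12 ✓
b·A²c: 113/216·9/113 = 1/24 ✓; 4 stages ⇒ order 4.

4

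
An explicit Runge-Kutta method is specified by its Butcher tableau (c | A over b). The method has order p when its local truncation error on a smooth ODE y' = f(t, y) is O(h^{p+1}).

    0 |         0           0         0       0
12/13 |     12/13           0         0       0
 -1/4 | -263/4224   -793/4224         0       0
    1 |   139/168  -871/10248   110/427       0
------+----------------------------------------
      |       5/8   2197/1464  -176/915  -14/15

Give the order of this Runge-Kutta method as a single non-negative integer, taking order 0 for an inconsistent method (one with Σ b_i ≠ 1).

b = (5/8, 2197/1464, -176/915, -14/15)
c = (0, 12/13, -1/4, 1)
Ac = (0, 0, -61/352, -1/7)
Σ b_i: 5/8·1 + 2197/1464·1 + (-176/915)·1 + (-14/15)·1 = 1 ✓
b·c: 2197/1464·12/13 + (-176/915)·(-1/4) + (-14/15)·1 = 1/2 ✓
b·c²: 2197/1464·144/169 + (-176/915)·1/16 + (-14/15)·1 = 1/3 ✓
b·Ac: (-176/915)·(-61/352) + (-14/15)·(-1/7) = 1/6 ✓
b·c³: 2197/1464·1728/2197 + (-176/915)·(-1/64) + (-14/15)·1 = 1/4 ✓
b·(c∘Ac): (-176/915)·61/1408 + (-14/15)·(-1/7) = 1/8 ✓
b·Ac²: (-176/915)·(-183/1144) + (-14/15)·(-41/728) = 1/12 ✓
b·A²c: (-14/15)·(-5/112) = 1/24 ✓; 4 stages ⇒ order 4.

4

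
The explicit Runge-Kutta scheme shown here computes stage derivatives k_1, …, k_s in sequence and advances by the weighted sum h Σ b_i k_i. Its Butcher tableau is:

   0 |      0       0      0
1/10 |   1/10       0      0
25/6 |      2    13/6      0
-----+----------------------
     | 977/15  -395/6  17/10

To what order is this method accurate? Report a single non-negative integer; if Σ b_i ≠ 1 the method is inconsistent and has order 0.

2

b = (977/15, -395/6, 17/10)
c = (0, 1/10, 25/6)
Ac = (0, 0, 13/60)
Σ b_i: 977/15·1 + (-395/6)·1 + 17/10·1 = 1 ✓
b·c: (-395/6)·1/10 + 17/10·25/6 = 1/2 ✓
b·c²: (-395/6)·1/100 + 17/10·625/36 = 2597/90 ≠ 1/3 ⇒ order 2.
b·Ac: 17/10·13/60 = 221/600 ≠ 1/6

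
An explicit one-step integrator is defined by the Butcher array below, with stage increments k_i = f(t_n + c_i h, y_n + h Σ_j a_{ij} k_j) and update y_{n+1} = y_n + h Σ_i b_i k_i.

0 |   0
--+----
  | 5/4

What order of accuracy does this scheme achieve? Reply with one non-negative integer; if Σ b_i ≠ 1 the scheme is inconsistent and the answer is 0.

b = (5/4)
c = (0)
Σ b_i: 5/4·1 = 5/4 ≠ 1 ⇒ order 0.

0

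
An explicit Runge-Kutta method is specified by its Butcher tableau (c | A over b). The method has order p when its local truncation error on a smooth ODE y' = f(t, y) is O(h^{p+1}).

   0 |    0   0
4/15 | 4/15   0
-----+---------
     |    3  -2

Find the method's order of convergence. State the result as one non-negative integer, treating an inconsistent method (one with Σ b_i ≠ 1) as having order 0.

b = (3, -2)
c = (0, 4/15)
Σ b_i: 3·1 + (-2)·1 = 1 ✓
b·c: (-2)·4/15 = -8/15 ≠ 1/2 ⇒ order 1.

1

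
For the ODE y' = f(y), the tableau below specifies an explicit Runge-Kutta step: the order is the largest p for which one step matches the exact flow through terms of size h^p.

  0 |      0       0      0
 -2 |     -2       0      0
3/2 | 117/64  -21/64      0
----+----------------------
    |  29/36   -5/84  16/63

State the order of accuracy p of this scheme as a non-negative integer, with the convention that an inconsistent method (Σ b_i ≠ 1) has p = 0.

b = (29/36, -5/84, 16/63)
c = (0, -2, 3/2)
Ac = (0, 0, 21/32)
Σ b_i: 29/36·1 + (-5/84)·1 + 16/63·1 = 1 ✓
b·c: (-5/84)·(-2) + 16/63·3/2 = 1/2 ✓
b·c²: (-5/84)·4 + 16/63·9/4 = 1/3 ✓
b·Ac: 16/63·21/32 = 1/6 ✓; 3 stages ⇒ order 3.

3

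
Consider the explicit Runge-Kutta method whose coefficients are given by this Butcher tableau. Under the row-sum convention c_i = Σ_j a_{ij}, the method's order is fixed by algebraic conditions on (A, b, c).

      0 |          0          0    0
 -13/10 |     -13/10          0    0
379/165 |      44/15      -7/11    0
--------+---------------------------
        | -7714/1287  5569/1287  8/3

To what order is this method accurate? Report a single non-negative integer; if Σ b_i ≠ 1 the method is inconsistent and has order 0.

b = (-7714/1287, 5569/1287, 8/3)
c = (0, -13/10, 379/165)
Ac = (0, 0, 91/110)
Σ b_i: (-7714/1287)·1 + 5569/1287·1 + 8/3·1 = 1 ✓
b·c: 5569/1287·(-13/10) + 8/3·379/165 = 1/2 ✓
b·c²: 5569/1287·169/100 + 8/3·143641/27225 = 6985613/326700 ≠ 1/3 ⇒ order 2.
b·Ac: 8/3·91/110 = 364/165 ≠ 1/6

2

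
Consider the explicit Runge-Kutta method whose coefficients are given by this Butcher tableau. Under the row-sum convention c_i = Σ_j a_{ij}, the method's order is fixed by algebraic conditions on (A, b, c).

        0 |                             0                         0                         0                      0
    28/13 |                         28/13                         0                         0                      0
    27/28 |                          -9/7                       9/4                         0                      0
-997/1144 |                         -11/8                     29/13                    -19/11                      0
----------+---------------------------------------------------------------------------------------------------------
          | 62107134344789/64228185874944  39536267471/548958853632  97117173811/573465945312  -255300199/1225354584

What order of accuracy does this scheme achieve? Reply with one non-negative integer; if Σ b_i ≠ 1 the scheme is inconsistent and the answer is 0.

b = (62107134344789/64228185874944, 39536267471/548958853632, 97117173811/573465945312, -255300199/1225354584)
c = (0, 28/13, 27/28, -997/1144)
Ac = (0, 0, 63/13, 163399/52052)
Σ b_i: 62107134344789/64228185874944·1 + 39536267471/548958853632·1 + 97117173811/573465945312·1 + (-255300199/1225354584)·1 = 1 ✓
b·c: 39536267471/548958853632·28/13 + 97117173811/573465945312·27/28 + (-255300199/1225354584)·(-997/1144) = 1/2 ✓
b·c²: 39536267471/548958853632·784/169 + 97117173811/573465945312·729/784 + (-255300199/1225354584)·994009/1308736 = 1/3 ✓
b·Ac: 97117173811/573465945312·63/13 + (-255300199/1225354584)·163399/52052 = 1/6 ✓
b·c³: 39536267471/548958853632·21952/2197 + 97117173811/573465945312·19683/21952 + (-255300199/1225354584)·(-991026973/1497193984) = 35709383739899593/35377836308598784 ≠ 1/4 ⇒ order 3.
b·(c∘Ac): 97117173811/573465945312·243/52 + (-255300199/1225354584)·(-162908803/59547488) = 117279738689173/86147328673536 ≠ 1/8
b·Ac²: 97117173811/573465945312·1764/169 + (-255300199/1225354584)·165644617/18946928 = -96036028819/1784116274304 ≠ 1/12
b·A²c: (-255300199/1225354584)·(-1197/143) = 9260434491/5309869864 ≠ 1/24

3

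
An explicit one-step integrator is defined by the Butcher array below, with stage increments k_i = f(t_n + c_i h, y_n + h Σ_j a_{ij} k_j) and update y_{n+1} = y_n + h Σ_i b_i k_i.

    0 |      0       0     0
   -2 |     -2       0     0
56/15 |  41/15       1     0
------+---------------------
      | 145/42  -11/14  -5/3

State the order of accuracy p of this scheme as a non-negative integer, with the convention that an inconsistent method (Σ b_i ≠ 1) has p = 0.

b = (145/42, -11/14, -5/3)
c = (0, -2, 56/15)
Ac = (0, 0, -2)
Σ b_i: 145/42·1 + (-11/14)·1 + (-5/3)·1 = 1 ✓
b·c: (-11/14)·(-2) + (-5/3)·56/15 = -293/63 ≠ 1/2 ⇒ order 1.

1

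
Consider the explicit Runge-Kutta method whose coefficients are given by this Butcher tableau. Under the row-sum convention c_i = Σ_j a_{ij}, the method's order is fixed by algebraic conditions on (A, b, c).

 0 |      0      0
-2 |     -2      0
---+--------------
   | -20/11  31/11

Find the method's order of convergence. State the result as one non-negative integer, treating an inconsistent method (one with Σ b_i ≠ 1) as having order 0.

b = (-20/11, 31/11)
c = (0, -2)
Σ b_i: (-20/11)·1 + 31/11·1 = 1 ✓
b·c: 31/11·(-2) = -62/11 ≠ 1/2 ⇒ order 1.

1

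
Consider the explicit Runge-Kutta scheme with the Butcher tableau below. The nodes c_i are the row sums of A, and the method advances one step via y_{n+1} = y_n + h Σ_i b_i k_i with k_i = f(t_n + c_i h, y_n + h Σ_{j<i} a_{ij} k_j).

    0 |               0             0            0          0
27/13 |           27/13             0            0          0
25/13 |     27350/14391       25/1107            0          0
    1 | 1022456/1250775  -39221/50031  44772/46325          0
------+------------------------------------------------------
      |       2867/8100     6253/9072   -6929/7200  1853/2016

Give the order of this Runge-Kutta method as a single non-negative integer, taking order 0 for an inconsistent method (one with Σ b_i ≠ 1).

b = (2867/8100, 6253/9072, -6929/7200, 1853/2016)
c = (0, 27/13, 25/13, 1)
Ac = (0, 0, 25/533, 427/1853)
Σ b_i: 2867/8100·1 + 6253/9072·1 + (-6929/7200)·1 + 1853/2016·1 = 1 ✓
b·c: 6253/9072·27/13 + (-6929/7200)·25/13 + 1853/2016·1 = 1/2 ✓
b·c²: 6253/9072·729/169 + (-6929/7200)·625/169 + 1853/2016·1 = 1/3 ✓
b·Ac: (-6929/7200)·25/533 + 1853/2016·427/1853 = 1/6 ✓
b·c³: 6253/9072·19683/2197 + (-6929/7200)·15625/2197 + 1853/2016·1 = 1/4 ✓
b·(c∘Ac): (-6929/7200)·625/6929 + 1853/2016·427/1853 = 1/8 ✓
b·Ac²: (-6929/7200)·675/6929 + 1853/2016·21/109 = 1/12 ✓
b·A²c: 1853/2016·84/1853 = 1/24 ✓; 4 stages ⇒ order 4.

4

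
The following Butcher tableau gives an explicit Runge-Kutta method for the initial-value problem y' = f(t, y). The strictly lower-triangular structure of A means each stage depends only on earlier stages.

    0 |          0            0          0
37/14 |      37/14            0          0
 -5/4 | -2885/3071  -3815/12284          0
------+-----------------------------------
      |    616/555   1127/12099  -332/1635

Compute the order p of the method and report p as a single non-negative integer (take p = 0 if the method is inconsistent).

3

b = (616/555, 1127/12099, -332/1635)
c = (0, 37/14, -5/4)
Ac = (0, 0, -545/664)
Σ b_i: 616/555·1 + 1127/12099·1 + (-332/1635)·1 = 1 ✓
b·c: 1127/12099·37/14 + (-332/1635)·(-5/4) = 1/2 ✓
b·c²: 1127/12099·1369/196 + (-332/1635)·25/16 = 1/3 ✓
b·Ac: (-332/1635)·(-545/664) = 1/6 ✓; 3 stages ⇒ order 3.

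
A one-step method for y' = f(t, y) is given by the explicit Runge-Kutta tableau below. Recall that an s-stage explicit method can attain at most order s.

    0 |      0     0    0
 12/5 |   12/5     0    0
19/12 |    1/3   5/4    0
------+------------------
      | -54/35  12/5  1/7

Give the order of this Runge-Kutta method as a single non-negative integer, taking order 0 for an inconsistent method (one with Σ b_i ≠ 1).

b = (-54/35, 12/5, 1/7)
c = (0, 12/5, 19/12)
Ac = (0, 0, 3)
Σ b_i: (-54/35)·1 + 12/5·1 + 1/7·1 = 1 ✓
b·c: 12/5·12/5 + 1/7·19/12 = 12571/2100 ≠ 1/2 ⇒ order 1.

1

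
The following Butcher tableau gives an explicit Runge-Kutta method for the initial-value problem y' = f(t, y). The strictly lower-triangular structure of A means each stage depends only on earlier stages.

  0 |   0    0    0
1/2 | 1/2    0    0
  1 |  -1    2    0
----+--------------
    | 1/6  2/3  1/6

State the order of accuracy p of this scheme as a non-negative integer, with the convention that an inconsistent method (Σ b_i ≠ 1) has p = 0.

b = (1/6, 2/3, 1/6)
c = (0, 1/2, 1)
Ac = (0, 0, 1)
Σ b_i: 1/6·1 + 2/3·1 + 1/6·1 = 1 ✓
b·c: 2/3·1/2 + 1/6·1 = 1/2 ✓
b·c²: 2/3·1/4 + 1/6·1 = 1/3 ✓
b·Ac: 1/6·1 = 1/6 ✓; 3 stages ⇒ order 3.

3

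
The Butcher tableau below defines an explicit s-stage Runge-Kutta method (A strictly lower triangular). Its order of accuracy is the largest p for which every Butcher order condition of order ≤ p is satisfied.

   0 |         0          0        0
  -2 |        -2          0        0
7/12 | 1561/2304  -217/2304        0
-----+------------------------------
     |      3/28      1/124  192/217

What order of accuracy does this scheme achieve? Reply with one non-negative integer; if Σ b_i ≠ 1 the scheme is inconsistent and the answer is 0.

b = (3/28, 1/124, 192/217)
c = (0, -2, 7/12)
Ac = (0, 0, 217/1152)
Σ b_i: 3/28·1 + 1/124·1 + 192/217·1 = 1 ✓
b·c: 1/124·(-2) + 192/217·7/12 = 1/2 ✓
b·c²: 1/124·4 + 192/217·49/144 = 1/3 ✓
b·Ac: 192/217·217/1152 = 1/6 ✓; 3 stages ⇒ order 3.

3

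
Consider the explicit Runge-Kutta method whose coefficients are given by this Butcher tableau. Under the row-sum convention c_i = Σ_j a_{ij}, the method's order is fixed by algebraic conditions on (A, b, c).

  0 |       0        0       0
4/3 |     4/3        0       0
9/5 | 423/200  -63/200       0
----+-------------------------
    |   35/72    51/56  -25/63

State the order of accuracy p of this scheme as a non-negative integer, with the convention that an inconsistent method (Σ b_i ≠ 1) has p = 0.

b = (35/72, 51/56, -25/63)
c = (0, 4/3, 9/5)
Ac = (0, 0, -21/50)
Σ b_i: 35/72·1 + 51/56·1 + (-25/63)·1 = 1 ✓
b·c: 51/56·4/3 + (-25/63)·9/5 = 1/2 ✓
b·c²: 51/56·16/9 + (-25/63)·81/25 = 1/3 ✓
b·Ac: (-25/63)·(-21/50) = 1/6 ✓; 3 stages ⇒ order 3.

3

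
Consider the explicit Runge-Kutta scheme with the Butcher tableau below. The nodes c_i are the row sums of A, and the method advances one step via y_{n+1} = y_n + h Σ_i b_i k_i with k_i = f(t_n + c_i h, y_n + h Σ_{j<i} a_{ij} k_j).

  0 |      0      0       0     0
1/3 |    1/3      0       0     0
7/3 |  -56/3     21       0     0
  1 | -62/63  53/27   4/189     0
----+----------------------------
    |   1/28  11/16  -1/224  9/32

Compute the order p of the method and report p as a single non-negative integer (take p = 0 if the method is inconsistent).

4

b = (1/28, 11/16, -1/224, 9/32)
c = (0, 1/3, 7/3, 1)
Ac = (0, 0, 7, 19/27)
Σ b_i: 1/28·1 + 11/16·1 + (-1/224)·1 + 9/32·1 = 1 ✓
b·c: 11/16·1/3 + (-1/224)·7/3 + 9/32·1 = 1/2 ✓
b·c²: 11/16·1/9 + (-1/224)·49/9 + 9/32·1 = 1/3 ✓
b·Ac: (-1/224)·7 + 9/32·19/27 = 1/6 ✓
b·c³: 11/16·1/27 + (-1/224)·343/27 + 9/32·1 = 1/4 ✓
b·(c∘Ac): (-1/224)·49/3 + 9/32·19/27 = 1/8 ✓
b·Ac²: (-1/224)·7/3 + 9/32·1/3 = 1/12 ✓
b·A²c: 9/32·4/27 = 1/24 ✓; 4 stages ⇒ order 4.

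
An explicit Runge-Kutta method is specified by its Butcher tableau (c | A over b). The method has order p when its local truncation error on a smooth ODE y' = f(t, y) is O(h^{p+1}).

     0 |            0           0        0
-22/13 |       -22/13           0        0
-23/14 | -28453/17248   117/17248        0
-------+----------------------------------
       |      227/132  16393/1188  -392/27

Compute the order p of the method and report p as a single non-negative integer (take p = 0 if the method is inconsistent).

b = (227/132, 16393/1188, -392/27)
c = (0, -22/13, -23/14)
Ac = (0, 0, -9/784)
Σ b_i: 227/132·1 + 16393/1188·1 + (-392/27)·1 = 1 ✓
b·c: 16393/1188·(-22/13) + (-392/27)·(-23/14) = 1/2 ✓
b·c²: 16393/1188·484/169 + (-392/27)·529/196 = 1/3 ✓
b·Ac: (-392/27)·(-9/784) = 1/6 ✓; 3 stages ⇒ order 3.

3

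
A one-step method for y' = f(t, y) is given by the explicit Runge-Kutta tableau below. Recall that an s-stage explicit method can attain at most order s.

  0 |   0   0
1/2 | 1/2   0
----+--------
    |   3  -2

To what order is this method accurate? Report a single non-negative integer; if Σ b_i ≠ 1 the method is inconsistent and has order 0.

1

b = (3, -2)
c = (0, 1/2)
Σ b_i: 3·1 + (-2)·1 = 1 ✓
b·c: (-2)·1/2 = -1 ≠ 1/2 ⇒ order 1.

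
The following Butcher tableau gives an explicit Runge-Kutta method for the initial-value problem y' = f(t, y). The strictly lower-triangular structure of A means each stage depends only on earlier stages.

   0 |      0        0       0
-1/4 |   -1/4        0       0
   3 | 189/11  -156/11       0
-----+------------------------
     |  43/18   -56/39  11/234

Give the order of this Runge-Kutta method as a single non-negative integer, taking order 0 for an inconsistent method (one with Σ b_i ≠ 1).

b = (43/18, -56/39, 11/234)
c = (0, -1/4, 3)
Ac = (0, 0, 39/11)
Σ b_i: 43/18·1 + (-56/39)·1 + 11/234·1 = 1 ✓
b·c: (-56/39)·(-1/4) + 11/234·3 = 1/2 ✓
b·c²: (-56/39)·1/16 + 11/234·9 = 1/3 ✓
b·Ac: 11/234·39/11 = 1/6 ✓; 3 stages ⇒ order 3.

3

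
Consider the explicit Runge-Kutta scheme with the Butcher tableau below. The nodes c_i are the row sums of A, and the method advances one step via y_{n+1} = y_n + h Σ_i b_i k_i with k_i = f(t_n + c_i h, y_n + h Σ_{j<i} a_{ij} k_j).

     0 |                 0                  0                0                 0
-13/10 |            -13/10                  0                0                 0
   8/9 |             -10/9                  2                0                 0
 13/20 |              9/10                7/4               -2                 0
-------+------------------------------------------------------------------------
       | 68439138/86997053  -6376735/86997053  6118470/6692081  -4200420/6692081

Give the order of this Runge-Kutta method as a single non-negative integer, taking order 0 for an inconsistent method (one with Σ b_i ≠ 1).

3

b = (68439138/86997053, -6376735/86997053, 6118470/6692081, -4200420/6692081)
c = (0, -13/10, 8/9, 13/20)
Ac = (0, 0, -13/5, -1459/360)
Σ b_i: 68439138/86997053·1 + (-6376735/86997053)·1 + 6118470/6692081·1 + (-4200420/6692081)·1 = 1 ✓
b·c: (-6376735/86997053)·(-13/10) + 6118470/6692081·8/9 + (-4200420/6692081)·13/20 = 1/2 ✓
b·c²: (-6376735/86997053)·169/100 + 6118470/6692081·64/81 + (-4200420/6692081)·169/400 = 1/3 ✓
b·Ac: 6118470/6692081·(-13/5) + (-4200420/6692081)·(-1459/360) = 1/6 ✓
b·c³: (-6376735/86997053)·(-2197/1000) + 6118470/6692081·512/729 + (-4200420/6692081)·2197/8000 = 45590309023/72274474800 ≠ 1/4 ⇒ order 3.
b·(c∘Ac): 6118470/6692081·(-104/45) + (-4200420/6692081)·(-18967/7200) = -369032911/803049720 ≠ 1/8
b·Ac²: 6118470/6692081·169/50 + (-4200420/6692081)·44623/32400 = 8043509083/3613723740 ≠ 1/12
b·A²c: (-4200420/6692081)·26/5 = -21842184/6692081 ≠ 1/24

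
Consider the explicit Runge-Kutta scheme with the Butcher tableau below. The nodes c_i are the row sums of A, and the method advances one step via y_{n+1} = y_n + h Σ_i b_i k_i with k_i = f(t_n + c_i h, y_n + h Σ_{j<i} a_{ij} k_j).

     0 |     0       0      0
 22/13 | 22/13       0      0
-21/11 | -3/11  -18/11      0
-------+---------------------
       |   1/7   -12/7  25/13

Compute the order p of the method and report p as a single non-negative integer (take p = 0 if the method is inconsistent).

0

b = (1/7, -12/7, 25/13)
c = (0, 22/13, -21/11)
Ac = (0, 0, -36/13)
Σ b_i: 1/7·1 + (-12/7)·1 + 25/13·1 = 32/91 ≠ 1 ⇒ order 0.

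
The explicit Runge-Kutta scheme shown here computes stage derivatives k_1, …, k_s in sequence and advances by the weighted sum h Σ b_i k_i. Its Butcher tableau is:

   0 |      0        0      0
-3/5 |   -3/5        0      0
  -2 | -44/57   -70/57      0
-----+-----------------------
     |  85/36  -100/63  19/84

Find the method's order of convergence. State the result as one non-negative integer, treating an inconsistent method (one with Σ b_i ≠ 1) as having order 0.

3

b = (85/36, -100/63, 19/84)
c = (0, -3/5, -2)
Ac = (0, 0, 14/19)
Σ b_i: 85/36·1 + (-100/63)·1 + 19/84·1 = 1 ✓
b·c: (-100/63)·(-3/5) + 19/84·(-2) = 1/2 ✓
b·c²: (-100/63)·9/25 + 19/84·4 = 1/3 ✓
b·Ac: 19/84·14/19 = 1/6 ✓; 3 stages ⇒ order 3.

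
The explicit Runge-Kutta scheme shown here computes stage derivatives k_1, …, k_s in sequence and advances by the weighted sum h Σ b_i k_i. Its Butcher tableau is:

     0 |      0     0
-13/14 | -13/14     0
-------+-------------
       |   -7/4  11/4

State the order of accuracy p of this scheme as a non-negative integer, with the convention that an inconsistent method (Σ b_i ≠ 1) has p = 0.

1

b = (-7/4, 11/4)
c = (0, -13/14)
Σ b_i: (-7/4)·1 + 11/4·1 = 1 ✓
b·c: 11/4·(-13/14) = -143/56 ≠ 1/2 ⇒ order 1.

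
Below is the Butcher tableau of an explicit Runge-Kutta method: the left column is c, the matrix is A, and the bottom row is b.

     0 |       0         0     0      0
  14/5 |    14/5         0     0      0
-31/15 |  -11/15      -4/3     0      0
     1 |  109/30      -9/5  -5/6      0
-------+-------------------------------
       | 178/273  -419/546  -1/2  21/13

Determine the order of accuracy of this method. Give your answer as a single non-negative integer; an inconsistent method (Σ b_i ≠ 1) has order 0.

2

b = (178/273, -419/546, -1/2, 21/13)
c = (0, 14/5, -31/15, 1)
Ac = (0, 0, -56/15, -1493/450)
Σ b_i: 178/273·1 + (-419/546)·1 + (-1/2)·1 + 21/13·1 = 1 ✓
b·c: (-419/546)·14/5 + (-1/2)·(-31/15) + 21/13·1 = 1/2 ✓
b·c²: (-419/546)·196/25 + (-1/2)·961/225 + 21/13·1 = -38239/5850 ≠ 1/3 ⇒ order 2.
b·Ac: (-1/2)·(-56/15) + 21/13·(-1493/450) = -6811/1950 ≠ 1/6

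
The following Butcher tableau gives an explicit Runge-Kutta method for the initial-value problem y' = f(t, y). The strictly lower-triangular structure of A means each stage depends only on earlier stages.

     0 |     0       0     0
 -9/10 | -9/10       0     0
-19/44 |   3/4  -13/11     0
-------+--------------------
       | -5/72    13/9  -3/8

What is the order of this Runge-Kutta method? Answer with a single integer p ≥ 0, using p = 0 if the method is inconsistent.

b = (-5/72, 13/9, -3/8)
c = (0, -9/10, -19/44)
Ac = (0, 0, 117/110)
Σ b_i: (-5/72)·1 + 13/9·1 + (-3/8)·1 = 1 ✓
b·c: 13/9·(-9/10) + (-3/8)·(-19/44) = -2003/1760 ≠ 1/2 ⇒ order 1.

1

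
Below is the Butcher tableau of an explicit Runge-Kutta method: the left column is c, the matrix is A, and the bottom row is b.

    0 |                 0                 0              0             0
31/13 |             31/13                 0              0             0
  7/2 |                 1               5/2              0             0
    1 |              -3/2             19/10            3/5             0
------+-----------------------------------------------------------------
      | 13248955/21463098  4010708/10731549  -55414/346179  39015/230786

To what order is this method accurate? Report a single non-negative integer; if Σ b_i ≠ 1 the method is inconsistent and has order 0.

b = (13248955/21463098, 4010708/10731549, -55414/346179, 39015/230786)
c = (0, 31/13, 7/2, 1)
Ac = (0, 0, 155/26, 431/65)
Σ b_i: 13248955/21463098·1 + 4010708/10731549·1 + (-55414/346179)·1 + 39015/230786·1 = 1 ✓
b·c: 4010708/10731549·31/13 + (-55414/346179)·7/2 + 39015/230786·1 = 1/2 ✓
b·c²: 4010708/10731549·961/169 + (-55414/346179)·49/4 + 39015/230786·1 = 1/3 ✓
b·Ac: (-55414/346179)·155/26 + 39015/230786·431/65 = 1/6 ✓
b·c³: 4010708/10731549·29791/2197 + (-55414/346179)·343/8 + 39015/230786·1 = -9758845/6000436 ≠ 1/4 ⇒ order 3.
b·(c∘Ac): (-55414/346179)·1085/52 + 39015/230786·431/65 = -9986408/4500327 ≠ 1/8
b·Ac²: (-55414/346179)·4805/338 + 39015/230786·61361/3380 = 28564813/36002616 ≠ 1/12
b·A²c: 39015/230786·93/26 = 3628395/6000436 ≠ 1/24

3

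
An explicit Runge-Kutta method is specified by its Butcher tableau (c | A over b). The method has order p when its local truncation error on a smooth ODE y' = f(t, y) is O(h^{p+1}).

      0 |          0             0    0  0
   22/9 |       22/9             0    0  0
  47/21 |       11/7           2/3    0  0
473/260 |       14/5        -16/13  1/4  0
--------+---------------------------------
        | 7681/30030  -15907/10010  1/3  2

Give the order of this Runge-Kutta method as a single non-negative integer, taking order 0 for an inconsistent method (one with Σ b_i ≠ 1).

b = (7681/30030, -15907/10010, 1/3, 2)
c = (0, 22/9, 47/21, 473/260)
Ac = (0, 0, 44/27, -8023/3276)
Σ b_i: 7681/30030·1 + (-15907/10010)·1 + 1/3·1 + 2·1 = 1 ✓
b·c: (-15907/10010)·22/9 + 1/3·47/21 + 2·473/260 = 1/2 ✓
b·c²: (-15907/10010)·484/81 + 1/3·2209/441 + 2·223729/67600 = -161859559/134152200 ≠ 1/3 ⇒ order 2.
b·Ac: 1/3·44/27 + 2·(-8023/3276) = -64199/14742 ≠ 1/6

2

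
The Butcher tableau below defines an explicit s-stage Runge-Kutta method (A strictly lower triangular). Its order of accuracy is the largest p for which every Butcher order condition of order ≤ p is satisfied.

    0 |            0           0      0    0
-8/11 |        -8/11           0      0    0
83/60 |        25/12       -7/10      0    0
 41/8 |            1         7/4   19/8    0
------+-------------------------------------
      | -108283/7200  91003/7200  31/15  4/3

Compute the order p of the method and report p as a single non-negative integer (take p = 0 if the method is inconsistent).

2

b = (-108283/7200, 91003/7200, 31/15, 4/3)
c = (0, -8/11, 83/60, 41/8)
Ac = (0, 0, 28/55, 10627/5280)
Σ b_i: (-108283/7200)·1 + 91003/7200·1 + 31/15·1 + 4/3·1 = 1 ✓
b·c: 91003/7200·(-8/11) + 31/15·83/60 + 4/3·41/8 = 1/2 ✓
b·c²: 91003/7200·64/121 + 31/15·6889/3600 + 4/3·1681/64 = 6780641/148500 ≠ 1/3 ⇒ order 2.
b·Ac: 31/15·28/55 + 4/3·10627/5280 = 73967/19800 ≠ 1/6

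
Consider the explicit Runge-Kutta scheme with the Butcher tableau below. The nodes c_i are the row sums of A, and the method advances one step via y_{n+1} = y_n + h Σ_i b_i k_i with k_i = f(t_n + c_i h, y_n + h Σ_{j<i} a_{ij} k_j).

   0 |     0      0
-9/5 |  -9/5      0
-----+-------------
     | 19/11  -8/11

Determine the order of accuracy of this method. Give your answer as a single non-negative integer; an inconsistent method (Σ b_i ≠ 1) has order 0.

1

b = (19/11, -8/11)
c = (0, -9/5)
Σ b_i: 19/11·1 + (-8/11)·1 = 1 ✓
b·c: (-8/11)·(-9/5) = 72/55 ≠ 1/2 ⇒ order 1.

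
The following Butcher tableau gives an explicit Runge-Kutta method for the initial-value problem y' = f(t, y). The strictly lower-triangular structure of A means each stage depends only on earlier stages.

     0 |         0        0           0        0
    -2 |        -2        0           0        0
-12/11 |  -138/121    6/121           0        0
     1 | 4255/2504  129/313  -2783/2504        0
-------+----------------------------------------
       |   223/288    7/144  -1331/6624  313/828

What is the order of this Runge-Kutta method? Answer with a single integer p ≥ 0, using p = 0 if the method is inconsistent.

4

b = (223/288, 7/144, -1331/6624, 313/828)
c = (0, -2, -12/11, 1)
Ac = (0, 0, -12/121, 243/626)
Σ b_i: 223/288·1 + 7/144·1 + (-1331/6624)·1 + 313/828·1 = 1 ✓
b·c: 7/144·(-2) + (-1331/6624)·(-12/11) + 313/828·1 = 1/2 ✓
b·c²: 7/144·4 + (-1331/6624)·144/121 + 313/828·1 = 1/3 ✓
b·Ac: (-1331/6624)·(-12/121) + 313/828·243/626 = 1/6 ✓
b·c³: 7/144·(-8) + (-1331/6624)·(-1728/1331) + 313/828·1 = 1/4 ✓
b·(c∘Ac): (-1331/6624)·144/1331 + 313/828·243/626 = 1/8 ✓
b·Ac²: (-1331/6624)·24/121 + 313/828·102/313 = 1/12 ✓
b·A²c: 313/828·69/626 = 1/24 ✓; 4 stages ⇒ order 4.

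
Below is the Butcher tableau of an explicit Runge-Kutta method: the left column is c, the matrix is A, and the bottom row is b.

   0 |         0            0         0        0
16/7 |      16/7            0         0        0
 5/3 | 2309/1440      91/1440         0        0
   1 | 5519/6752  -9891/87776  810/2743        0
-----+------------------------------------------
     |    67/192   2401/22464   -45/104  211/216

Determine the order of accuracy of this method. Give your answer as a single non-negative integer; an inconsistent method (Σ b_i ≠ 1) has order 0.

4

b = (67/192, 2401/22464, -45/104, 211/216)
c = (0, 16/7, 5/3, 1)
Ac = (0, 0, 13/90, 99/422)
Σ b_i: 67/192·1 + 2401/22464·1 + (-45/104)·1 + 211/216·1 = 1 ✓
b·c: 2401/22464·16/7 + (-45/104)·5/3 + 211/216·1 = 1/2 ✓
b·c²: 2401/22464·256/49 + (-45/104)·25/9 + 211/216·1 = 1/3 ✓
b·Ac: (-45/104)·13/90 + 211/216·99/422 = 1/6 ✓
b·c³: 2401/22464·4096/343 + (-45/104)·125/27 + 211/216·1 = 1/4 ✓
b·(c∘Ac): (-45/104)·13/54 + 211/216·99/422 = 1/8 ✓
b·Ac²: (-45/104)·104/315 + 211/216·342/1477 = 1/12 ✓
b·A²c: 211/216·9/211 = 1/24 ✓; 4 stages ⇒ order 4.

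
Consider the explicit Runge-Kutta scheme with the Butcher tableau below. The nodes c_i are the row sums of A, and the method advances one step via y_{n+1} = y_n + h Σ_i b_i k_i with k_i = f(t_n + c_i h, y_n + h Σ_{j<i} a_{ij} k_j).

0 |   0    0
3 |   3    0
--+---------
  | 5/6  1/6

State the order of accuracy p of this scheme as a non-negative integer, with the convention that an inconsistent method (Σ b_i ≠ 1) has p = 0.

b = (5/6, 1/6)
c = (0, 3)
Σ b_i: 5/6·1 + 1/6·1 = 1 ✓
b·c: 1/6·3 = 1/2 ✓; 2 stages ⇒ order 2.

2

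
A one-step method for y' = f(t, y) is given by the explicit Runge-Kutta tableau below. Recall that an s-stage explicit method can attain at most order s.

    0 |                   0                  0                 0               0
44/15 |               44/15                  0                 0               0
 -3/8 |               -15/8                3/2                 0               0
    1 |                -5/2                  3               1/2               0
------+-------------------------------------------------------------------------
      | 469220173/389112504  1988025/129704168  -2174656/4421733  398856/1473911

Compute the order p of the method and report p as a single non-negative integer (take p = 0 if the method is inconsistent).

b = (469220173/389112504, 1988025/129704168, -2174656/4421733, 398856/1473911)
c = (0, 44/15, -3/8, 1)
Ac = (0, 0, 22/5, 689/80)
Σ b_i: 469220173/389112504·1 + 1988025/129704168·1 + (-2174656/4421733)·1 + 398856/1473911·1 = 1 ✓
b·c: 1988025/129704168·44/15 + (-2174656/4421733)·(-3/8) + 398856/1473911·1 = 1/2 ✓
b·c²: 1988025/129704168·1936/225 + (-2174656/4421733)·9/64 + 398856/1473911·1 = 1/3 ✓
b·Ac: (-2174656/4421733)·22/5 + 398856/1473911·689/80 = 1/6 ✓
b·c³: 1988025/129704168·85184/3375 + (-2174656/4421733)·(-27/512) + 398856/1473911·1 = 362619863/530607960 ≠ 1/4 ⇒ order 3.
b·(c∘Ac): (-2174656/4421733)·(-33/20) + 398856/1473911·689/80 = 46312081/14739110 ≠ 1/8
b·Ac²: (-2174656/4421733)·968/75 + 398856/1473911·248483/9600 = 696955733/1061215920 ≠ 1/12
b·A²c: 398856/1473911·11/5 = 4387416/7369555 ≠ 1/24

3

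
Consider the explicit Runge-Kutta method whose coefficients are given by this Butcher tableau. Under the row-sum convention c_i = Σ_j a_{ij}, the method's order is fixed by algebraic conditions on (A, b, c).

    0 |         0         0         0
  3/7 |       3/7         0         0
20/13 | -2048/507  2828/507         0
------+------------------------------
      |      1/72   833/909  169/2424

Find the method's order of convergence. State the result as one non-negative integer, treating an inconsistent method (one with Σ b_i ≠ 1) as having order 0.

3

b = (1/72, 833/909, 169/2424)
c = (0, 3/7, 20/13)
Ac = (0, 0, 404/169)
Σ b_i: 1/72·1 + 833/909·1 + 169/2424·1 = 1 ✓
b·c: 833/909·3/7 + 169/2424·20/13 = 1/2 ✓
b·c²: 833/909·9/49 + 169/2424·400/169 = 1/3 ✓
b·Ac: 169/2424·404/169 = 1/6 ✓; 3 stages ⇒ order 3.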